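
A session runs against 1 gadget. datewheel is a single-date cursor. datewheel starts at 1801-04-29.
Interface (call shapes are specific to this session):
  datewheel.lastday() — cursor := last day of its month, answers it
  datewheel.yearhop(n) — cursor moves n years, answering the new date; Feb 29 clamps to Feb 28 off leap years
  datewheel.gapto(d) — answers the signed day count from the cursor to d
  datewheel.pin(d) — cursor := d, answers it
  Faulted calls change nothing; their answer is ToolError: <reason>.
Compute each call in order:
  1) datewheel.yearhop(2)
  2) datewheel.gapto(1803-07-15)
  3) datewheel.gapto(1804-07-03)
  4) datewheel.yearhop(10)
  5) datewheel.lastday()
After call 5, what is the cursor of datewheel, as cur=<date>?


Answer: cur=1813-04-30

Derivation:
I run datewheel.yearhop passing 2, → 1803-04-29.
I call datewheel.gapto passing 1803-07-15: 77.
Now I run datewheel.gapto passing 1804-07-03, — result: 431.
I use datewheel.yearhop passing 10, yielding 1813-04-29.
Using datewheel.lastday, which returns 1813-04-30.


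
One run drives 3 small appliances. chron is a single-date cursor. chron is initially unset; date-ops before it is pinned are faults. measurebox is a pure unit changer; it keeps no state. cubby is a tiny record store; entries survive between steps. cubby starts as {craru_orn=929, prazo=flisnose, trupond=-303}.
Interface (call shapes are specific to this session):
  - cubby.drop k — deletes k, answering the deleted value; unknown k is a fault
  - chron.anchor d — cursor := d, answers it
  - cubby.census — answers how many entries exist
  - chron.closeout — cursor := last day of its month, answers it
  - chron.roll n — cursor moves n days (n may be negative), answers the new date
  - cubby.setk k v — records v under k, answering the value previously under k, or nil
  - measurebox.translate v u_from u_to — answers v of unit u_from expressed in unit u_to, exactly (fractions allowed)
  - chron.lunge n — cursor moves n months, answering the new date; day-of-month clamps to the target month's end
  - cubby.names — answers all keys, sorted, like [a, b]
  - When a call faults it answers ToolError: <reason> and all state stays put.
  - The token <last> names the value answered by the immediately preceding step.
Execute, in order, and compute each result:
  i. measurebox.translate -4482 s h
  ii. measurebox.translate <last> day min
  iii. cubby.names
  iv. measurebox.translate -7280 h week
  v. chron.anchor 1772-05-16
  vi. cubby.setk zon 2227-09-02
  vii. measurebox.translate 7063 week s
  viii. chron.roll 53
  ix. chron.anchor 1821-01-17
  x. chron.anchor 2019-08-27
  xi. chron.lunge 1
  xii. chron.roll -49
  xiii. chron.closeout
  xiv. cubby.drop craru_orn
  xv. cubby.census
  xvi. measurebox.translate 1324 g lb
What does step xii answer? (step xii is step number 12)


% measurebox.translate v: -4482 u_from: s u_to: h
:: -249/200
% measurebox.translate v: <last> u_from: day u_to: min
:: -8964/5
% cubby.names
:: [craru_orn, prazo, trupond]
% measurebox.translate v: -7280 u_from: h u_to: week
:: -130/3
% chron.anchor d: 1772-05-16
:: 1772-05-16
% cubby.setk k: zon v: 2227-09-02
:: nil
% measurebox.translate v: 7063 u_from: week u_to: s
:: 4271702400
% chron.roll n: 53
:: 1772-07-08
% chron.anchor d: 1821-01-17
:: 1821-01-17
% chron.anchor d: 2019-08-27
:: 2019-08-27
% chron.lunge n: 1
:: 2019-09-27
% chron.roll n: -49
:: 2019-08-09
% chron.closeout
:: 2019-08-31
% cubby.drop k: craru_orn
:: 929
% cubby.census
:: 3
% measurebox.translate v: 1324 u_from: g u_to: lb
:: 132400000/45359237

Answer: 2019-08-09


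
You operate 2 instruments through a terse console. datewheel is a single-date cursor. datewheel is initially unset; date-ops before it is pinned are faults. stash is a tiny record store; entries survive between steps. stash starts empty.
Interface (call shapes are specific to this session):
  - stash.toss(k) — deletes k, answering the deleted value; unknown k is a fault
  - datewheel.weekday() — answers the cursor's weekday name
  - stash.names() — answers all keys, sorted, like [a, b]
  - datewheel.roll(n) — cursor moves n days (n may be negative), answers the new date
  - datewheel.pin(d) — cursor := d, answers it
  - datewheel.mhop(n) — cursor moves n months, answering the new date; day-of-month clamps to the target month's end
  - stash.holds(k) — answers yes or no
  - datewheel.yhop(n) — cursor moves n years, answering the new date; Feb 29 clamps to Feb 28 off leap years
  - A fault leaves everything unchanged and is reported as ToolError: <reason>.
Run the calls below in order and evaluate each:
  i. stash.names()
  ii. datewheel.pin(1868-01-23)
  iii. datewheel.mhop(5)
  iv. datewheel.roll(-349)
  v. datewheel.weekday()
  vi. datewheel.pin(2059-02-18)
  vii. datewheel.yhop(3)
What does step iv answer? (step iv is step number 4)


Answer: 1867-07-10

Derivation:
[in] stash.names
[out] []
[in] datewheel.pin d=1868-01-23
[out] 1868-01-23
[in] datewheel.mhop n=5
[out] 1868-06-23
[in] datewheel.roll n=-349
[out] 1867-07-10
[in] datewheel.weekday
[out] Wednesday
[in] datewheel.pin d=2059-02-18
[out] 2059-02-18
[in] datewheel.yhop n=3
[out] 2062-02-18


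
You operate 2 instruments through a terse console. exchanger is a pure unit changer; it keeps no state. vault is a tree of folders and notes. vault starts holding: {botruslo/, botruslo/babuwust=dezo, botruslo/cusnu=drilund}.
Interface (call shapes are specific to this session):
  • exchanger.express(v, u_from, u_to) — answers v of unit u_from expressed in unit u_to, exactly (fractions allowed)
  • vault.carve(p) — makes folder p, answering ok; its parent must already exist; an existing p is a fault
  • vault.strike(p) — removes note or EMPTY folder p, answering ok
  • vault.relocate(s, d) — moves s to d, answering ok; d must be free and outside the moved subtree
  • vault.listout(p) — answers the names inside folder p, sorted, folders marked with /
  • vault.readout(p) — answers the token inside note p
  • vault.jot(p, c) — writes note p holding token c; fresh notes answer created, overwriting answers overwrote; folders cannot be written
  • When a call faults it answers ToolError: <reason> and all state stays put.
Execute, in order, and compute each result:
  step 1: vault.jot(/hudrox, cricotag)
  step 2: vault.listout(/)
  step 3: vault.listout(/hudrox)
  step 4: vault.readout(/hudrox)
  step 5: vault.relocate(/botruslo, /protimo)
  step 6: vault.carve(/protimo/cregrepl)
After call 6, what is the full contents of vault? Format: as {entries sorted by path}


Now I run vault.jot using p=/hudrox, c=cricotag, and get created.
I try vault.listout using p=/, — result: [botruslo/, hudrox].
Next I call vault.listout using p=/hudrox, giving ToolError: not a directory.
Now I run vault.readout using p=/hudrox, which returns cricotag.
I invoke vault.relocate using s=/botruslo, d=/protimo, → ok.
I invoke vault.carve using p=/protimo/cregrepl, — result: ok.

Answer: {hudrox=cricotag, protimo/, protimo/babuwust=dezo, protimo/cregrepl/, protimo/cusnu=drilund}


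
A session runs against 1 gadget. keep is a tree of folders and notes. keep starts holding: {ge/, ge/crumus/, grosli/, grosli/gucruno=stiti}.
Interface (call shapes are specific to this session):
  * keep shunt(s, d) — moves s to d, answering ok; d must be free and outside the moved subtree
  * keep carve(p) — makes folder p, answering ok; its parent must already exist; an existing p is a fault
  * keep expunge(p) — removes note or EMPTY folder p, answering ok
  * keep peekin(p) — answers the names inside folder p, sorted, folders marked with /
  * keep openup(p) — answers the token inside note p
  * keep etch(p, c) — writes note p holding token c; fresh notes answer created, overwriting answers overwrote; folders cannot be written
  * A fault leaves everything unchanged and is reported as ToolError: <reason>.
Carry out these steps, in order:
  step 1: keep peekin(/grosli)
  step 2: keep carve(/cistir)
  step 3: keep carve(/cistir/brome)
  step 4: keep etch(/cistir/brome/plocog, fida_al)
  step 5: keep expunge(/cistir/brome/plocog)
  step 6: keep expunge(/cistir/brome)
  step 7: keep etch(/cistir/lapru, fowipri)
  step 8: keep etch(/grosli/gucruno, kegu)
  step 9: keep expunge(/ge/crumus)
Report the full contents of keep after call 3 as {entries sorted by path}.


Answer: {cistir/, cistir/brome/, ge/, ge/crumus/, grosli/, grosli/gucruno=stiti}

Derivation:
! 1. keep peekin(/grosli) : [gucruno]
! 2. keep carve(/cistir) : ok
! 3. keep carve(/cistir/brome) : ok
! 4. keep etch(/cistir/brome/plocog, fida_al) : created
! 5. keep expunge(/cistir/brome/plocog) : ok
! 6. keep expunge(/cistir/brome) : ok
! 7. keep etch(/cistir/lapru, fowipri) : created
! 8. keep etch(/grosli/gucruno, kegu) : overwrote
! 9. keep expunge(/ge/crumus) : ok


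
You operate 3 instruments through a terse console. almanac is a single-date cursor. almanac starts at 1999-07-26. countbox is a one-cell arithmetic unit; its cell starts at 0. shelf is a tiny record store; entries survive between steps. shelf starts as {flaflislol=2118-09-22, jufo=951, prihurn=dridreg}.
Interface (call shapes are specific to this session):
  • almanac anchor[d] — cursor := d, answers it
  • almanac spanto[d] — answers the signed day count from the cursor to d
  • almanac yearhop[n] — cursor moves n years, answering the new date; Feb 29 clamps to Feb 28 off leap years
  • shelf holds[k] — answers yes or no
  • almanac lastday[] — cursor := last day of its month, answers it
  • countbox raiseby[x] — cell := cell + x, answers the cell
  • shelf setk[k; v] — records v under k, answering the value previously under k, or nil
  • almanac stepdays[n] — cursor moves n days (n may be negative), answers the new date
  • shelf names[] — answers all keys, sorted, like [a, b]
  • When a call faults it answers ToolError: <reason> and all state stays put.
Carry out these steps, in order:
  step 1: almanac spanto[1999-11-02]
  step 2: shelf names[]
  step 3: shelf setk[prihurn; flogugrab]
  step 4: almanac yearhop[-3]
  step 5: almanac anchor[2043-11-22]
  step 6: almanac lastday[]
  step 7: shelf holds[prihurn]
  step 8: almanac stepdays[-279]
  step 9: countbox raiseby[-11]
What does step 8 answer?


Answer: 2043-02-24

Derivation:
CALL almanac spanto[d='1999-11-02']
RET  99
CALL shelf names[]
RET  [flaflislol, jufo, prihurn]
CALL shelf setk[k='prihurn'; v='flogugrab']
RET  dridreg
CALL almanac yearhop[n='-3']
RET  1996-07-26
CALL almanac anchor[d='2043-11-22']
RET  2043-11-22
CALL almanac lastday[]
RET  2043-11-30
CALL shelf holds[k='prihurn']
RET  yes
CALL almanac stepdays[n='-279']
RET  2043-02-24
CALL countbox raiseby[x='-11']
RET  -11


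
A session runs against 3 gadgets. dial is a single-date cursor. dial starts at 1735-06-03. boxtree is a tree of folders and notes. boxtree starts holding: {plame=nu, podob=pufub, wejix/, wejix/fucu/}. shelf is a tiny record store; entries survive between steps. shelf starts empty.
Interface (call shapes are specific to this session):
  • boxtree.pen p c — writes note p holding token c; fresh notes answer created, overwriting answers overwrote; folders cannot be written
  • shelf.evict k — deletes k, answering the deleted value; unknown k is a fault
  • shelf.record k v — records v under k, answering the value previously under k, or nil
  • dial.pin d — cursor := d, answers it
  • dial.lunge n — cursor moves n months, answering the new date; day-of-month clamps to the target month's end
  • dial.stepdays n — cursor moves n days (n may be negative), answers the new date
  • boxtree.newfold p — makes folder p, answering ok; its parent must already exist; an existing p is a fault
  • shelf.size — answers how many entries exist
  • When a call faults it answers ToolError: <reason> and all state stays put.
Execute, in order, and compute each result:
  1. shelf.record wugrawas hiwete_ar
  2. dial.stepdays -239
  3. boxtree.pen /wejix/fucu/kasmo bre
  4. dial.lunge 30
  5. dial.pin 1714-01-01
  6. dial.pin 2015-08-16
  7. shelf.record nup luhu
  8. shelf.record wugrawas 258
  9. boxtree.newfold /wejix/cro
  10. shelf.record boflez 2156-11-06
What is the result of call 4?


! 1. record(k: wugrawas, v: hiwete_ar) => nil
! 2. stepdays(n: -239) => 1734-10-07
! 3. pen(p: /wejix/fucu/kasmo, c: bre) => created
! 4. lunge(n: 30) => 1737-04-07
! 5. pin(d: 1714-01-01) => 1714-01-01
! 6. pin(d: 2015-08-16) => 2015-08-16
! 7. record(k: nup, v: luhu) => nil
! 8. record(k: wugrawas, v: 258) => hiwete_ar
! 9. newfold(p: /wejix/cro) => ok
! 10. record(k: boflez, v: 2156-11-06) => nil

Answer: 1737-04-07


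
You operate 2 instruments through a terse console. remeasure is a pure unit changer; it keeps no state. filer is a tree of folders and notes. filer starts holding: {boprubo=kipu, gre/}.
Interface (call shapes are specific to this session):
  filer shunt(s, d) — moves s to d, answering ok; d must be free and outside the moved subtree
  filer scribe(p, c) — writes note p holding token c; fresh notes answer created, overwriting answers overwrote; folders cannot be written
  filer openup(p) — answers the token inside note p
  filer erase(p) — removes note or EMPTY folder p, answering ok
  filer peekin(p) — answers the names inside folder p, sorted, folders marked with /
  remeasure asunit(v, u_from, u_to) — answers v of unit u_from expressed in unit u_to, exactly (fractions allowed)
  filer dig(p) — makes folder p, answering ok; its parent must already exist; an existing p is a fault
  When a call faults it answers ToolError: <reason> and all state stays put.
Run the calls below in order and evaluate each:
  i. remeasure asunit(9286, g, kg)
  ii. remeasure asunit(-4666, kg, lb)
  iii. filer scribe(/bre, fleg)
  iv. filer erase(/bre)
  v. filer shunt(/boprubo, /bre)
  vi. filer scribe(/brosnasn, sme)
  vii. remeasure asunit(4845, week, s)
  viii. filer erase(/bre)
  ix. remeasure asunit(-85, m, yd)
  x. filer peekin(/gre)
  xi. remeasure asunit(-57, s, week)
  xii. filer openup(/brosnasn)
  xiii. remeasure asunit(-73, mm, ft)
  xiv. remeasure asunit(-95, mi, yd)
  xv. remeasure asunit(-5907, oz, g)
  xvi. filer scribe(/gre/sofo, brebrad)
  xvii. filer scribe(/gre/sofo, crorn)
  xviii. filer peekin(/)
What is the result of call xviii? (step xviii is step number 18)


Answer: [brosnasn, gre/]

Derivation:
Do: remeasure asunit[9286; g; kg]
See: 4643/500
Do: remeasure asunit[-4666; kg; lb]
See: -466600000000/45359237
Do: filer scribe[/bre; fleg]
See: created
Do: filer erase[/bre]
See: ok
Do: filer shunt[/boprubo; /bre]
See: ok
Do: filer scribe[/brosnasn; sme]
See: created
Do: remeasure asunit[4845; week; s]
See: 2930256000
Do: filer erase[/bre]
See: ok
Do: remeasure asunit[-85; m; yd]
See: -106250/1143
Do: filer peekin[/gre]
See: []
Do: remeasure asunit[-57; s; week]
See: -19/201600
Do: filer openup[/brosnasn]
See: sme
Do: remeasure asunit[-73; mm; ft]
See: -365/1524
Do: remeasure asunit[-95; mi; yd]
See: -167200
Do: remeasure asunit[-5907; oz; g]
See: -267937012959/1600000
Do: filer scribe[/gre/sofo; brebrad]
See: created
Do: filer scribe[/gre/sofo; crorn]
See: overwrote
Do: filer peekin[/]
See: [brosnasn, gre/]


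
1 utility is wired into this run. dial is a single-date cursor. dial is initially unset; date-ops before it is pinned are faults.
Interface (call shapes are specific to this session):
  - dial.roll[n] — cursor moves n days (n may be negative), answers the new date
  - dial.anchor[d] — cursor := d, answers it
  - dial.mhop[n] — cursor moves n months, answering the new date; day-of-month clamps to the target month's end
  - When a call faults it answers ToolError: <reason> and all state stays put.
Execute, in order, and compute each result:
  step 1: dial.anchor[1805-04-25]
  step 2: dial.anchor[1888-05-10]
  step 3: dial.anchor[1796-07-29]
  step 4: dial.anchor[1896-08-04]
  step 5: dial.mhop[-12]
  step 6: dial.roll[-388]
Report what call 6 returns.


% dial.anchor d='1805-04-25'
= 1805-04-25
% dial.anchor d='1888-05-10'
= 1888-05-10
% dial.anchor d='1796-07-29'
= 1796-07-29
% dial.anchor d='1896-08-04'
= 1896-08-04
% dial.mhop n='-12'
= 1895-08-04
% dial.roll n='-388'
= 1894-07-12

Answer: 1894-07-12


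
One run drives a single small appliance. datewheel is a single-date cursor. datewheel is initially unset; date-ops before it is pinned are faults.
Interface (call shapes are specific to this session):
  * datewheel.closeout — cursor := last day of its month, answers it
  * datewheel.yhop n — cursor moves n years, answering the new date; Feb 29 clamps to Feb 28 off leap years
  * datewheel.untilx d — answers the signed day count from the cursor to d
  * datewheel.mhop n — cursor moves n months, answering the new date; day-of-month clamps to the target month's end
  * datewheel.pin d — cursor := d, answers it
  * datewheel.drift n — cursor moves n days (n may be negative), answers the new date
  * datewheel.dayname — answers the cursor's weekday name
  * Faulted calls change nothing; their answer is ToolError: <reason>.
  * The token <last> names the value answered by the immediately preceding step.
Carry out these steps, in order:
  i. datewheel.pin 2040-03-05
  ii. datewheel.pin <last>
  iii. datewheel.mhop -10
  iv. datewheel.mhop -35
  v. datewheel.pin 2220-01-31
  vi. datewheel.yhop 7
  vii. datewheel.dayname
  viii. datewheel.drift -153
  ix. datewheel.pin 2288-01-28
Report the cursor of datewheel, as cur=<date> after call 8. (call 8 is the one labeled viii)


Act: pin[d: 2040-03-05]
Obs: 2040-03-05
Act: pin[d: <last>]
Obs: 2040-03-05
Act: mhop[n: -10]
Obs: 2039-05-05
Act: mhop[n: -35]
Obs: 2036-06-05
Act: pin[d: 2220-01-31]
Obs: 2220-01-31
Act: yhop[n: 7]
Obs: 2227-01-31
Act: dayname[]
Obs: Wednesday
Act: drift[n: -153]
Obs: 2226-08-31
Act: pin[d: 2288-01-28]
Obs: 2288-01-28

Answer: cur=2226-08-31


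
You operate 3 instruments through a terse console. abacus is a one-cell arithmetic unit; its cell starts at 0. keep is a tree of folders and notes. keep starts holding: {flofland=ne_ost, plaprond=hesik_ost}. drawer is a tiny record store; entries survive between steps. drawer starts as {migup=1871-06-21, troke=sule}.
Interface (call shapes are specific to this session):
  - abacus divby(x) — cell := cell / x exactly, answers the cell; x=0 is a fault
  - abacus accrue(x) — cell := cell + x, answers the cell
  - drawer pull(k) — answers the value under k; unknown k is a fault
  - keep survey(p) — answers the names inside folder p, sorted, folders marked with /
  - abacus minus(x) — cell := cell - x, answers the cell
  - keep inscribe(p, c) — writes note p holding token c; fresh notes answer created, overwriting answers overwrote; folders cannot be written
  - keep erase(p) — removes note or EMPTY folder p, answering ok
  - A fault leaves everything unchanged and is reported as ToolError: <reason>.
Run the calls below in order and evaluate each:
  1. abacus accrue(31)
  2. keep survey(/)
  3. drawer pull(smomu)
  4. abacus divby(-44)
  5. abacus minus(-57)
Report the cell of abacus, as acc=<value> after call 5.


Answer: acc=2477/44

Derivation:
Invoking abacus accrue(x=31), giving 31.
Next I call keep survey(p=/), giving [flofland, plaprond].
Now I run drawer pull(k=smomu), yielding ToolError: no such key smomu.
I try abacus divby(x=-44), and observe -31/44.
Then abacus minus(x=-57), and get 2477/44.


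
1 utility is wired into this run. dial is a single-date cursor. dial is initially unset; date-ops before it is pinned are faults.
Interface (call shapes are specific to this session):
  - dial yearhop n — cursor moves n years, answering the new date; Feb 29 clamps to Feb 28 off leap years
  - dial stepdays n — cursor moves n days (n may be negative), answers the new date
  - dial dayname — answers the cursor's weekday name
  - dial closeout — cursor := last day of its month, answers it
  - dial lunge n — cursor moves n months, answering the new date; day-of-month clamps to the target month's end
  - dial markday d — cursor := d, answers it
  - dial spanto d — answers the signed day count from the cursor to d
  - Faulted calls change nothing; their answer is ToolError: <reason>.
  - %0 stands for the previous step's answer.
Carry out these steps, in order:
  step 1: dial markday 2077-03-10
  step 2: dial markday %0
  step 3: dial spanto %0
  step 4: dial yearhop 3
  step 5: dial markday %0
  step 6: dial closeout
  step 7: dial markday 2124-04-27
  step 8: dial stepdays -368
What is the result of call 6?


Answer: 2080-03-31

Derivation:
>> dial markday(d='2077-03-10')
<< 2077-03-10
>> dial markday(d='%0')
<< 2077-03-10
>> dial spanto(d='%0')
<< 0
>> dial yearhop(n='3')
<< 2080-03-10
>> dial markday(d='%0')
<< 2080-03-10
>> dial closeout()
<< 2080-03-31
>> dial markday(d='2124-04-27')
<< 2124-04-27
>> dial stepdays(n='-368')
<< 2123-04-25


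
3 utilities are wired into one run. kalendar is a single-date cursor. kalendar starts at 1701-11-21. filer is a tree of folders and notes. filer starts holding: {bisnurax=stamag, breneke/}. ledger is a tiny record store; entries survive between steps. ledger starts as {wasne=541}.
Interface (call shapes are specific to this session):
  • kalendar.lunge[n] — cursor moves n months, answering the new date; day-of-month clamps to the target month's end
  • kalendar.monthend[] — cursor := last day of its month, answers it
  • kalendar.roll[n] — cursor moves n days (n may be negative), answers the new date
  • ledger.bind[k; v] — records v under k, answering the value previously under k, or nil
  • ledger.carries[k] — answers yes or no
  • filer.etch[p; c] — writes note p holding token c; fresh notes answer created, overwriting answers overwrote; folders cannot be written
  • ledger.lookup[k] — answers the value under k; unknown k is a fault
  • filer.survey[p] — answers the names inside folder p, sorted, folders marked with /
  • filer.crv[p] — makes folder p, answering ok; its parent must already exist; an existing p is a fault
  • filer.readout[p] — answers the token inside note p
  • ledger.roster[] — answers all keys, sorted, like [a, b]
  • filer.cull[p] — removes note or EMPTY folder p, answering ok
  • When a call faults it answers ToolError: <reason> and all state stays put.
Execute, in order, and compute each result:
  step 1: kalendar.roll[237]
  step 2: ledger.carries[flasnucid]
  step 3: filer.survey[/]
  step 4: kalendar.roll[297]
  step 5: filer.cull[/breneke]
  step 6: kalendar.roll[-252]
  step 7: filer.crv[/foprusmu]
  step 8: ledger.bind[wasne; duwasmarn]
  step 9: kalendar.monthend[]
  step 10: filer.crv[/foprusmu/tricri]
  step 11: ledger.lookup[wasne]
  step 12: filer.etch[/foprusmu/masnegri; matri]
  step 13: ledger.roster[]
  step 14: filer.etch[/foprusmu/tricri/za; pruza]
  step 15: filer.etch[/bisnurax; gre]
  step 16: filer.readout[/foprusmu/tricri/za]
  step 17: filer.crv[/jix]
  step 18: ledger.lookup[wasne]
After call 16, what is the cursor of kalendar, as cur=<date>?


Answer: cur=1702-08-31

Derivation:
>>> kalendar.roll 237
[out] 1702-07-16
>>> ledger.carries flasnucid
[out] no
>>> filer.survey /
[out] [bisnurax, breneke/]
>>> kalendar.roll 297
[out] 1703-05-09
>>> filer.cull /breneke
[out] ok
>>> kalendar.roll -252
[out] 1702-08-30
>>> filer.crv /foprusmu
[out] ok
>>> ledger.bind wasne duwasmarn
[out] 541
>>> kalendar.monthend
[out] 1702-08-31
>>> filer.crv /foprusmu/tricri
[out] ok
>>> ledger.lookup wasne
[out] duwasmarn
>>> filer.etch /foprusmu/masnegri matri
[out] created
>>> ledger.roster
[out] [wasne]
>>> filer.etch /foprusmu/tricri/za pruza
[out] created
>>> filer.etch /bisnurax gre
[out] overwrote
>>> filer.readout /foprusmu/tricri/za
[out] pruza
>>> filer.crv /jix
[out] ok
>>> ledger.lookup wasne
[out] duwasmarn


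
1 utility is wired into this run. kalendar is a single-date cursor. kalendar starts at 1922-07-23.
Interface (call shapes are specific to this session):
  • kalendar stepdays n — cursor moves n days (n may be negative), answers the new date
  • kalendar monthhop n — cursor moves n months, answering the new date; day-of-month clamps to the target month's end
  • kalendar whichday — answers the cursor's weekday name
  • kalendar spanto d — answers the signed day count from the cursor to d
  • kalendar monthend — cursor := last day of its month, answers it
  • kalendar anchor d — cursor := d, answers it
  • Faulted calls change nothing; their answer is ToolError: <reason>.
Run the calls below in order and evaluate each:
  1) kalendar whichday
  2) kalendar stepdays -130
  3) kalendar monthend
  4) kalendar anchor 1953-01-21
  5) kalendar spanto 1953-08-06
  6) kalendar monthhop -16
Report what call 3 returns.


Answer: 1922-03-31

Derivation:
Then kalendar whichday, which returns Sunday.
Calling kalendar stepdays using -130: 1922-03-15.
Then kalendar monthend(), yielding 1922-03-31.
Now I run kalendar anchor using 1953-01-21, and observe 1953-01-21.
Calling kalendar spanto using 1953-08-06, — result: 197.
I call kalendar monthhop using -16, — result: 1951-09-21.


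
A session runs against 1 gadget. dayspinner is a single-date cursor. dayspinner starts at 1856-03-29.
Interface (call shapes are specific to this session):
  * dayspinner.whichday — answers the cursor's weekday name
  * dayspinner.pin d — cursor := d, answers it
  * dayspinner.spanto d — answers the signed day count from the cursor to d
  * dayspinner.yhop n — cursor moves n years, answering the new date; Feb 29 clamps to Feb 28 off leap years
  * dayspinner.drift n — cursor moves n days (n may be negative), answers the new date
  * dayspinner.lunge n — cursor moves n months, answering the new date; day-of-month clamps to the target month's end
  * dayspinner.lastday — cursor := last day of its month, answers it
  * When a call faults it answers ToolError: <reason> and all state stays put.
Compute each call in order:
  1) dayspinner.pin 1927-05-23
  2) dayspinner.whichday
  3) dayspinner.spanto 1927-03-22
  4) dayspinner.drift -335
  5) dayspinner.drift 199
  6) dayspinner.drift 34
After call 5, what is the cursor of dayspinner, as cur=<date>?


Do: dayspinner.pin[d=1927-05-23]
See: 1927-05-23
Do: dayspinner.whichday[]
See: Monday
Do: dayspinner.spanto[d=1927-03-22]
See: -62
Do: dayspinner.drift[n=-335]
See: 1926-06-22
Do: dayspinner.drift[n=199]
See: 1927-01-07
Do: dayspinner.drift[n=34]
See: 1927-02-10

Answer: cur=1927-01-07


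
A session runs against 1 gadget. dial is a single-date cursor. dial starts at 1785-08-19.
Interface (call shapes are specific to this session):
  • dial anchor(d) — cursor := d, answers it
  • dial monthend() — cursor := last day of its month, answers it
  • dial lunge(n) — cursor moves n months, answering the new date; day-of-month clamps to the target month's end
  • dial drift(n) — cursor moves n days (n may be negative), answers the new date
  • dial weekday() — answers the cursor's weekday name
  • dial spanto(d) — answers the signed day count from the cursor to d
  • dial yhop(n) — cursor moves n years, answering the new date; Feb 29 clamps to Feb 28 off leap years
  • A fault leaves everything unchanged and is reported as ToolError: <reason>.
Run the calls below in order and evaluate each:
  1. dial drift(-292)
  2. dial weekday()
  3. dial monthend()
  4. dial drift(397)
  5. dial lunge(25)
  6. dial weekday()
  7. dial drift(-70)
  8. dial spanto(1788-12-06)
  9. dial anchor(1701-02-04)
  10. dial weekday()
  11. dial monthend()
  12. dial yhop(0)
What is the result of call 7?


Answer: 1787-10-24

Derivation:
Then dial drift(n→-292), and get 1784-10-31.
I try dial weekday, and see Sunday.
Now I run dial monthend, and get 1784-10-31.
Next I call dial drift(n→397), which returns 1785-12-02.
I run dial lunge(n→25), and observe 1788-01-02.
Now I run dial weekday(), which returns Wednesday.
Invoking dial drift(n→-70), which returns 1787-10-24.
Next I call dial spanto(d→1788-12-06): 409.
Using dial anchor(d→1701-02-04), and get 1701-02-04.
I invoke dial weekday(), → Friday.
Using dial monthend, and get 1701-02-28.
I use dial yhop(n→0), — result: 1701-02-28.


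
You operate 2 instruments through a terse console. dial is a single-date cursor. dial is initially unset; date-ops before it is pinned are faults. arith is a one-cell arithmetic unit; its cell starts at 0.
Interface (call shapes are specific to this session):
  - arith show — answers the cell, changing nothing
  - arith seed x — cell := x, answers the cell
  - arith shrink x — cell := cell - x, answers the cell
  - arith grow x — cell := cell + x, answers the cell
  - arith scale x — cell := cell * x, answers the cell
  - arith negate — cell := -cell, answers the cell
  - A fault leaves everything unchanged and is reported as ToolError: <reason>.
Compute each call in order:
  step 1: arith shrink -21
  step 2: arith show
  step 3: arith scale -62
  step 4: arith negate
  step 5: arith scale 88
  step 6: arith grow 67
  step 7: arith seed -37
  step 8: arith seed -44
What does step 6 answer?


Answer: 114643

Derivation:
// arith shrink(x='-21') -> 21
// arith show() -> 21
// arith scale(x='-62') -> -1302
// arith negate() -> 1302
// arith scale(x='88') -> 114576
// arith grow(x='67') -> 114643
// arith seed(x='-37') -> -37
// arith seed(x='-44') -> -44


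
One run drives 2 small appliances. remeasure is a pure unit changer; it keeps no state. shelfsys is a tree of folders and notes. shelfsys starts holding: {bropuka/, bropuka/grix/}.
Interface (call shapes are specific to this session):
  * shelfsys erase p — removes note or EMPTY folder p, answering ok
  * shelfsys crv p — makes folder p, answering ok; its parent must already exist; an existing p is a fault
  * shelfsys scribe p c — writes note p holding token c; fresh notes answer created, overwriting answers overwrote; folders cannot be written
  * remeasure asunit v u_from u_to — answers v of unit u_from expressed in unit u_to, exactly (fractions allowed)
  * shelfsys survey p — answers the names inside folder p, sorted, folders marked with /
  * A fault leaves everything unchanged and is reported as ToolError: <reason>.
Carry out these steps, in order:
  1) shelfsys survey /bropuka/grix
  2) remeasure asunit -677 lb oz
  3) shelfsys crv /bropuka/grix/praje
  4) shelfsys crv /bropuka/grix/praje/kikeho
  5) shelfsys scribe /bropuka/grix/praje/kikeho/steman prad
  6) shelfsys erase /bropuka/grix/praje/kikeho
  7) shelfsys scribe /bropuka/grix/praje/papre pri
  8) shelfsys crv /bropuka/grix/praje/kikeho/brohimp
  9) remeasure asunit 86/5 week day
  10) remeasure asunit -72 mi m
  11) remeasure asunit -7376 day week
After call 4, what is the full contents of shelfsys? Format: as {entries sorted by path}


Answer: {bropuka/, bropuka/grix/, bropuka/grix/praje/, bropuka/grix/praje/kikeho/}

Derivation:
I run shelfsys survey using /bropuka/grix, — result: [].
I use remeasure asunit using -677, lb, oz, → -10832.
I run shelfsys crv using /bropuka/grix/praje, and get ok.
Using shelfsys crv using /bropuka/grix/praje/kikeho, giving ok.
Now I run shelfsys scribe using /bropuka/grix/praje/kikeho/steman, prad, → created.
I use shelfsys erase using /bropuka/grix/praje/kikeho, which returns ToolError: not empty.
Then shelfsys scribe using /bropuka/grix/praje/papre, pri, — result: created.
I call shelfsys crv using /bropuka/grix/praje/kikeho/brohimp, and see ok.
I try remeasure asunit using 86/5, week, day, giving 602/5.
Using remeasure asunit using -72, mi, m, → -14484096/125.
Next I call remeasure asunit using -7376, day, week, which returns -7376/7.


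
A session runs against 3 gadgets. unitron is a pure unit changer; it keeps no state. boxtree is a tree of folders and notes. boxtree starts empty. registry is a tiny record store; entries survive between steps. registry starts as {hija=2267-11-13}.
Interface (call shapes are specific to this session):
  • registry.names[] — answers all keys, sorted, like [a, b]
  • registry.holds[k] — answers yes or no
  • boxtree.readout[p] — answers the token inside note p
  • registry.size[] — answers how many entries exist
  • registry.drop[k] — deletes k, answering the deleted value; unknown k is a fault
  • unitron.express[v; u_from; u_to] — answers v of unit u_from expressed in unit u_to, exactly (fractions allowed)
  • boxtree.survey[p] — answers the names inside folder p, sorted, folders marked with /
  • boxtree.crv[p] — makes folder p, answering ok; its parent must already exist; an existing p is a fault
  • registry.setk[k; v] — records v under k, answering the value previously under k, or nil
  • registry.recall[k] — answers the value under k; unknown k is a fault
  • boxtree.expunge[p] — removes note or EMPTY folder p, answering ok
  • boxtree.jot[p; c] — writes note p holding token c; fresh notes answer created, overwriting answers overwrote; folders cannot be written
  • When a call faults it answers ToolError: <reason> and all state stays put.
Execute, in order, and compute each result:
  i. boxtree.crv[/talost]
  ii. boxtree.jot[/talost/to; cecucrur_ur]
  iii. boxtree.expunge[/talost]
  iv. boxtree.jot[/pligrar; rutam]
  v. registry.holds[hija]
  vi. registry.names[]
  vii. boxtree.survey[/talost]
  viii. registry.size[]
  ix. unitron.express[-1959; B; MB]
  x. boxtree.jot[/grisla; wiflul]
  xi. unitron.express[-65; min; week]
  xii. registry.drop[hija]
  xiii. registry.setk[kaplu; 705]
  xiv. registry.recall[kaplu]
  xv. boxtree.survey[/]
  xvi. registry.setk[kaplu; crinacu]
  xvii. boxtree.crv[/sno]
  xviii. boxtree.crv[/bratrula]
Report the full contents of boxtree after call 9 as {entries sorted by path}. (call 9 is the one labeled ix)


! 1. boxtree.crv(p='/talost') -> ok
! 2. boxtree.jot(p='/talost/to', c='cecucrur_ur') -> created
! 3. boxtree.expunge(p='/talost') -> ToolError: not empty
! 4. boxtree.jot(p='/pligrar', c='rutam') -> created
! 5. registry.holds(k='hija') -> yes
! 6. registry.names() -> [hija]
! 7. boxtree.survey(p='/talost') -> [to]
! 8. registry.size() -> 1
! 9. unitron.express(v='-1959', u_from='B', u_to='MB') -> -1959/1000000
! 10. boxtree.jot(p='/grisla', c='wiflul') -> created
! 11. unitron.express(v='-65', u_from='min', u_to='week') -> -13/2016
! 12. registry.drop(k='hija') -> 2267-11-13
! 13. registry.setk(k='kaplu', v='705') -> nil
! 14. registry.recall(k='kaplu') -> 705
! 15. boxtree.survey(p='/') -> [grisla, pligrar, talost/]
! 16. registry.setk(k='kaplu', v='crinacu') -> 705
! 17. boxtree.crv(p='/sno') -> ok
! 18. boxtree.crv(p='/bratrula') -> ok

Answer: {pligrar=rutam, talost/, talost/to=cecucrur_ur}


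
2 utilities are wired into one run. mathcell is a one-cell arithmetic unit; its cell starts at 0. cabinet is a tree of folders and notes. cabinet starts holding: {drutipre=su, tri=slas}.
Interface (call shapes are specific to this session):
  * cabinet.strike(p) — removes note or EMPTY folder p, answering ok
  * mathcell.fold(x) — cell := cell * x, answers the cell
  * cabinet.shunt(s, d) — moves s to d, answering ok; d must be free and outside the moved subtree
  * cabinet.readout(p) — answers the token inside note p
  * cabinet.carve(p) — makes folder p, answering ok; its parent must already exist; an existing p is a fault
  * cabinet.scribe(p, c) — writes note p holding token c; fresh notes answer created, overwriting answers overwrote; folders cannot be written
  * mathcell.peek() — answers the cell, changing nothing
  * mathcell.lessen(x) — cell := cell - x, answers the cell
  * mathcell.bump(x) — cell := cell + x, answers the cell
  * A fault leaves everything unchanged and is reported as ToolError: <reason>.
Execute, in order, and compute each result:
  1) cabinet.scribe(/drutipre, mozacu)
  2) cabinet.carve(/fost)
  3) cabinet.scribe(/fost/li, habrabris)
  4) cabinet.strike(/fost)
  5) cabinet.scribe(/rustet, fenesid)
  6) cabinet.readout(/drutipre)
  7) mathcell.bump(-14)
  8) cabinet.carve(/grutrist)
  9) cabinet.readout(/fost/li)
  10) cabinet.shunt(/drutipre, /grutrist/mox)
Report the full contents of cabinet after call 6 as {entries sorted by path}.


Act: scribe[/drutipre; mozacu]
Obs: overwrote
Act: carve[/fost]
Obs: ok
Act: scribe[/fost/li; habrabris]
Obs: created
Act: strike[/fost]
Obs: ToolError: not empty
Act: scribe[/rustet; fenesid]
Obs: created
Act: readout[/drutipre]
Obs: mozacu
Act: bump[-14]
Obs: -14
Act: carve[/grutrist]
Obs: ok
Act: readout[/fost/li]
Obs: habrabris
Act: shunt[/drutipre; /grutrist/mox]
Obs: ok

Answer: {drutipre=mozacu, fost/, fost/li=habrabris, rustet=fenesid, tri=slas}


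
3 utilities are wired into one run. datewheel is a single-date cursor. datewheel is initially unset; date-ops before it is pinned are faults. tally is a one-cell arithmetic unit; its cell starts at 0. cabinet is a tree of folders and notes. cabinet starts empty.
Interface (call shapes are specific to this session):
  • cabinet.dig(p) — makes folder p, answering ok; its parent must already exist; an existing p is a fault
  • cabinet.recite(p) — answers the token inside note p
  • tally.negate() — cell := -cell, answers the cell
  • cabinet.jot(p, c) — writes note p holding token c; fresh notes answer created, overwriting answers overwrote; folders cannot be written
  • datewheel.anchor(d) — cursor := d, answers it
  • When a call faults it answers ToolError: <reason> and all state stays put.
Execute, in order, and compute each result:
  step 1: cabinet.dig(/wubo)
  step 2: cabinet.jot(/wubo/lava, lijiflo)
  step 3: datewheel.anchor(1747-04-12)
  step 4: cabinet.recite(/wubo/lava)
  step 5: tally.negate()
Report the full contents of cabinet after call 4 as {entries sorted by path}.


CALL cabinet.dig[p: /wubo]
RET  ok
CALL cabinet.jot[p: /wubo/lava; c: lijiflo]
RET  created
CALL datewheel.anchor[d: 1747-04-12]
RET  1747-04-12
CALL cabinet.recite[p: /wubo/lava]
RET  lijiflo
CALL tally.negate[]
RET  0

Answer: {wubo/, wubo/lava=lijiflo}


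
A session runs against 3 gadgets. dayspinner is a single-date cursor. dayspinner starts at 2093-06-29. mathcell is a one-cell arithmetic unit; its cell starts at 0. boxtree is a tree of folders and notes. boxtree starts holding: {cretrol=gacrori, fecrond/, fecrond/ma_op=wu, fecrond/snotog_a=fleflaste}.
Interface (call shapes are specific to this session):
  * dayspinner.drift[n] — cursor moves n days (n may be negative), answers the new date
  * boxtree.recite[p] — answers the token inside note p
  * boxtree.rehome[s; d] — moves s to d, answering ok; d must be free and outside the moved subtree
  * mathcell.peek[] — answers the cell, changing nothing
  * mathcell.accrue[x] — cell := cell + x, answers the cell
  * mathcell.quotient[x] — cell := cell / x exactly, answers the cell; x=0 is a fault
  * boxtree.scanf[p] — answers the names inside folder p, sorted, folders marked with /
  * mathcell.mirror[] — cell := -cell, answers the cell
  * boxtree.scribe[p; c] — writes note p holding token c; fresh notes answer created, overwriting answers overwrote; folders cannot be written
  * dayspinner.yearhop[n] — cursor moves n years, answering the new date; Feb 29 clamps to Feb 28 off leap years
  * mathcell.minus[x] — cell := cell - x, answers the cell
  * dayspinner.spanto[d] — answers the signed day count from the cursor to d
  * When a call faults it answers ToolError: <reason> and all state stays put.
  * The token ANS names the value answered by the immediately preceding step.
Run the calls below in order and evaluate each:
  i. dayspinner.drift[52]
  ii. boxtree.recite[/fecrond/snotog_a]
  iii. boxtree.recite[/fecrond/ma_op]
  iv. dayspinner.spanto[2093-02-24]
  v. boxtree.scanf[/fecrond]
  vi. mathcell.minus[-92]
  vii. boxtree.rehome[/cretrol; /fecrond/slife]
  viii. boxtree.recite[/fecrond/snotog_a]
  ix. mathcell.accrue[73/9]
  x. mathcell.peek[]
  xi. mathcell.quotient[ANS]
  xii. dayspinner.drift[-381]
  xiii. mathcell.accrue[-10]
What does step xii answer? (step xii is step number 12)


Answer: 2092-08-04

Derivation:
! dayspinner.drift(n→52) => 2093-08-20
! boxtree.recite(p→/fecrond/snotog_a) => fleflaste
! boxtree.recite(p→/fecrond/ma_op) => wu
! dayspinner.spanto(d→2093-02-24) => -177
! boxtree.scanf(p→/fecrond) => [ma_op, snotog_a]
! mathcell.minus(x→-92) => 92
! boxtree.rehome(s→/cretrol, d→/fecrond/slife) => ok
! boxtree.recite(p→/fecrond/snotog_a) => fleflaste
! mathcell.accrue(x→73/9) => 901/9
! mathcell.peek() => 901/9
! mathcell.quotient(x→ANS) => 1
! dayspinner.drift(n→-381) => 2092-08-04
! mathcell.accrue(x→-10) => -9
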